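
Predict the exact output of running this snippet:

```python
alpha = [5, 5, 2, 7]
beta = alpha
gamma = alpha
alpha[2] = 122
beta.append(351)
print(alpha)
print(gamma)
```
[5, 5, 122, 7, 351]
[5, 5, 122, 7, 351]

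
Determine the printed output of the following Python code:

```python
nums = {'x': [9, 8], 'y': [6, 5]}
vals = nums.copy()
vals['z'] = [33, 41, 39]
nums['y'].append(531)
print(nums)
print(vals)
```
{'x': [9, 8], 'y': [6, 5, 531]}
{'x': [9, 8], 'y': [6, 5, 531], 'z': [33, 41, 39]}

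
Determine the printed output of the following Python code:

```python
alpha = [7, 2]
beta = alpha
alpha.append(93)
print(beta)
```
[7, 2, 93]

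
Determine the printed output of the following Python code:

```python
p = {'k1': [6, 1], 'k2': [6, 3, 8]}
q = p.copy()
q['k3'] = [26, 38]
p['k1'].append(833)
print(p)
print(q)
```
{'k1': [6, 1, 833], 'k2': [6, 3, 8]}
{'k1': [6, 1, 833], 'k2': [6, 3, 8], 'k3': [26, 38]}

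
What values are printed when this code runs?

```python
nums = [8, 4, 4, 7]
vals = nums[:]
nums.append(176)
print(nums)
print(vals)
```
[8, 4, 4, 7, 176]
[8, 4, 4, 7]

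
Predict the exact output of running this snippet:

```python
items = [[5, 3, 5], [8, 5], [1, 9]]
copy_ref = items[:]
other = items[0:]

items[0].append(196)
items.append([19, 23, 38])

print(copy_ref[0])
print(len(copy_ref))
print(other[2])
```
[5, 3, 5, 196]
3
[1, 9]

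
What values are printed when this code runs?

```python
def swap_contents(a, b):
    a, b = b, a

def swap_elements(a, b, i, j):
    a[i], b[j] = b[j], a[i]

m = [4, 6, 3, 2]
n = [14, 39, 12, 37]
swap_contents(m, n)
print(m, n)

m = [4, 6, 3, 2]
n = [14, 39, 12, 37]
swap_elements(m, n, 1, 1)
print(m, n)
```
[4, 6, 3, 2] [14, 39, 12, 37]
[4, 39, 3, 2] [14, 6, 12, 37]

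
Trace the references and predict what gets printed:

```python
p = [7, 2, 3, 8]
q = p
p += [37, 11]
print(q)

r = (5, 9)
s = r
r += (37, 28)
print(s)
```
[7, 2, 3, 8, 37, 11]
(5, 9)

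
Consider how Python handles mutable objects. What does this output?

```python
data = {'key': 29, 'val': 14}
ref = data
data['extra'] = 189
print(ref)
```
{'key': 29, 'val': 14, 'extra': 189}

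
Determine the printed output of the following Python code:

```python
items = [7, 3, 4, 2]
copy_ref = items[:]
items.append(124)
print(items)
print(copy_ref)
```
[7, 3, 4, 2, 124]
[7, 3, 4, 2]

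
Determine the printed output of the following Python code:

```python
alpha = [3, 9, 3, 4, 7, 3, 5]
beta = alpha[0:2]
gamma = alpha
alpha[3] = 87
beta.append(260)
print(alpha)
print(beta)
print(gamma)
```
[3, 9, 3, 87, 7, 3, 5]
[3, 9, 260]
[3, 9, 3, 87, 7, 3, 5]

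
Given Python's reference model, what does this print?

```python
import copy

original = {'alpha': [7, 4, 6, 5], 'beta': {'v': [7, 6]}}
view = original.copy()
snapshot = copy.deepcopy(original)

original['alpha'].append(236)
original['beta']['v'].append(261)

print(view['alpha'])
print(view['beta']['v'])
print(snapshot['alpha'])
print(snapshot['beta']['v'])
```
[7, 4, 6, 5, 236]
[7, 6, 261]
[7, 4, 6, 5]
[7, 6]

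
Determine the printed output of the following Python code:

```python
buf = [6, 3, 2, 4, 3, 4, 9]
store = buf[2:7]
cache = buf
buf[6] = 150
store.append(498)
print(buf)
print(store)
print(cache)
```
[6, 3, 2, 4, 3, 4, 150]
[2, 4, 3, 4, 9, 498]
[6, 3, 2, 4, 3, 4, 150]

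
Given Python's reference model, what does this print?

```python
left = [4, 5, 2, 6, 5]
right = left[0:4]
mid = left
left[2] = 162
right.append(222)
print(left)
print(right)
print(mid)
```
[4, 5, 162, 6, 5]
[4, 5, 2, 6, 222]
[4, 5, 162, 6, 5]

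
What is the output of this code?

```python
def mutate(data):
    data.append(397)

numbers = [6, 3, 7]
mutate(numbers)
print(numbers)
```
[6, 3, 7, 397]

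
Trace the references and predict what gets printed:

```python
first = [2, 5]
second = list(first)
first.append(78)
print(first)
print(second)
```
[2, 5, 78]
[2, 5]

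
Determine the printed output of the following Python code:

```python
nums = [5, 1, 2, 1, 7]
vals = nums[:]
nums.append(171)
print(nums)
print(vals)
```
[5, 1, 2, 1, 7, 171]
[5, 1, 2, 1, 7]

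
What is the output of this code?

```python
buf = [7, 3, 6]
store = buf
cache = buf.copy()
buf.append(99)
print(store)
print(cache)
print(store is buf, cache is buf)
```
[7, 3, 6, 99]
[7, 3, 6]
True False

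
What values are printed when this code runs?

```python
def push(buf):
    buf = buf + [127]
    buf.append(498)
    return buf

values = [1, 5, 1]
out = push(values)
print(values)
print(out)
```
[1, 5, 1]
[1, 5, 1, 127, 498]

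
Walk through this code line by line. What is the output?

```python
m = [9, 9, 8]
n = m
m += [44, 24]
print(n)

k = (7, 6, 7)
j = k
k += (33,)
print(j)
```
[9, 9, 8, 44, 24]
(7, 6, 7)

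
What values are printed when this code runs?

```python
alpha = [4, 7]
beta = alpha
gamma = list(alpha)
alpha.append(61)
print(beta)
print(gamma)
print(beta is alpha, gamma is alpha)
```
[4, 7, 61]
[4, 7]
True False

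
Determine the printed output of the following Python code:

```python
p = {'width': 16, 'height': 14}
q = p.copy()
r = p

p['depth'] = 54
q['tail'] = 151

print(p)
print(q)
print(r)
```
{'width': 16, 'height': 14, 'depth': 54}
{'width': 16, 'height': 14, 'tail': 151}
{'width': 16, 'height': 14, 'depth': 54}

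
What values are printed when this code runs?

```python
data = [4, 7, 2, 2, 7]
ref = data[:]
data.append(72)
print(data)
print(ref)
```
[4, 7, 2, 2, 7, 72]
[4, 7, 2, 2, 7]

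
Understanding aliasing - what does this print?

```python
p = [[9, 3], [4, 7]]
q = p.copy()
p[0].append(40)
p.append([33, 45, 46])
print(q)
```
[[9, 3, 40], [4, 7]]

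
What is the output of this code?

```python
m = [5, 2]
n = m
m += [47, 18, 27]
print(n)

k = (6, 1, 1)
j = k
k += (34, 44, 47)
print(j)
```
[5, 2, 47, 18, 27]
(6, 1, 1)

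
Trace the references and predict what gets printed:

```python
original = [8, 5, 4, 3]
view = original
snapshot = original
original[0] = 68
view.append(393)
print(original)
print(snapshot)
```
[68, 5, 4, 3, 393]
[68, 5, 4, 3, 393]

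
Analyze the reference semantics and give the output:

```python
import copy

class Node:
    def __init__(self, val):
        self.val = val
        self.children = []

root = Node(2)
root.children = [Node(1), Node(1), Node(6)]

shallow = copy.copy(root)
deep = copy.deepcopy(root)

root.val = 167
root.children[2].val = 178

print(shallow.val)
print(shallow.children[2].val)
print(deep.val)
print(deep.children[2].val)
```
2
178
2
6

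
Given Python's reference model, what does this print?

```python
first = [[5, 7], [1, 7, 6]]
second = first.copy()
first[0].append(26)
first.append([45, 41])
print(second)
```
[[5, 7, 26], [1, 7, 6]]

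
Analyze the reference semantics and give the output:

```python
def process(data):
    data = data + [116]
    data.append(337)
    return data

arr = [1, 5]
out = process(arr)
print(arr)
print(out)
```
[1, 5]
[1, 5, 116, 337]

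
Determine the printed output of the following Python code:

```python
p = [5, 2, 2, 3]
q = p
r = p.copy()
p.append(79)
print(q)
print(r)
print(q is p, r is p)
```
[5, 2, 2, 3, 79]
[5, 2, 2, 3]
True False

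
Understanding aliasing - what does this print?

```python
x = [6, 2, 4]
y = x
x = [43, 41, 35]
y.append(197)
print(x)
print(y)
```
[43, 41, 35]
[6, 2, 4, 197]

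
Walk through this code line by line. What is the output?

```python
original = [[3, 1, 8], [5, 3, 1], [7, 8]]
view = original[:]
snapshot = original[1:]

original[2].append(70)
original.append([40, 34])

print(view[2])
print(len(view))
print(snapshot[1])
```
[7, 8, 70]
3
[7, 8, 70]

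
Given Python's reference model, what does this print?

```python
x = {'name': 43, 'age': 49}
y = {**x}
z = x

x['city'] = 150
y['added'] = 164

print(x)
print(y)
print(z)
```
{'name': 43, 'age': 49, 'city': 150}
{'name': 43, 'age': 49, 'added': 164}
{'name': 43, 'age': 49, 'city': 150}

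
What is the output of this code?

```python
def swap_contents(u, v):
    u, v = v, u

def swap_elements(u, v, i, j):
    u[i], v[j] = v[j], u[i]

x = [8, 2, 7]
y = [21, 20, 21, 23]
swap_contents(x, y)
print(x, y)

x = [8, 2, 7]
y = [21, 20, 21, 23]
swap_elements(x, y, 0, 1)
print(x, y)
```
[8, 2, 7] [21, 20, 21, 23]
[20, 2, 7] [21, 8, 21, 23]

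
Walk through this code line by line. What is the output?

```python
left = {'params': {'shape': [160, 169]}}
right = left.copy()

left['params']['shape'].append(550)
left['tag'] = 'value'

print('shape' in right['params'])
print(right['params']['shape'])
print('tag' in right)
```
True
[160, 169, 550]
False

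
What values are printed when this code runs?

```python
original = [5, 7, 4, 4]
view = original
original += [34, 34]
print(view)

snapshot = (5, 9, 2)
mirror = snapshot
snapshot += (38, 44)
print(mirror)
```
[5, 7, 4, 4, 34, 34]
(5, 9, 2)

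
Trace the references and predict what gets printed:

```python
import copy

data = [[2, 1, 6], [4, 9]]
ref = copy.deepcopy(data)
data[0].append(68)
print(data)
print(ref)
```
[[2, 1, 6, 68], [4, 9]]
[[2, 1, 6], [4, 9]]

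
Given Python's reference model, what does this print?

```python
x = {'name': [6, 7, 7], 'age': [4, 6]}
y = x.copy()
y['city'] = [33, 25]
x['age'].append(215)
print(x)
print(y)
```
{'name': [6, 7, 7], 'age': [4, 6, 215]}
{'name': [6, 7, 7], 'age': [4, 6, 215], 'city': [33, 25]}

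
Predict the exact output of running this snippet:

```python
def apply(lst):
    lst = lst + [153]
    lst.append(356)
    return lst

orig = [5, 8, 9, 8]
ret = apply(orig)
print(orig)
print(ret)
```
[5, 8, 9, 8]
[5, 8, 9, 8, 153, 356]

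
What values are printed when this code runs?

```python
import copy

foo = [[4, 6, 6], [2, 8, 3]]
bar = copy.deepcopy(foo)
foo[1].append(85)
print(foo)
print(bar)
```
[[4, 6, 6], [2, 8, 3, 85]]
[[4, 6, 6], [2, 8, 3]]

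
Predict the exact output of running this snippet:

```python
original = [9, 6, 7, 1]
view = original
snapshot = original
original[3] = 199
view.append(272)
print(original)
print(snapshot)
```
[9, 6, 7, 199, 272]
[9, 6, 7, 199, 272]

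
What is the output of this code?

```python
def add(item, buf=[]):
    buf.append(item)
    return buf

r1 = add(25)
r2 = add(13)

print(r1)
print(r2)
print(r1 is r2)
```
[25, 13]
[25, 13]
True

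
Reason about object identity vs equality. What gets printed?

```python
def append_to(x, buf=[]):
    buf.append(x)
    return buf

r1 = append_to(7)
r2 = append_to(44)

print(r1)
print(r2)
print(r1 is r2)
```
[7, 44]
[7, 44]
True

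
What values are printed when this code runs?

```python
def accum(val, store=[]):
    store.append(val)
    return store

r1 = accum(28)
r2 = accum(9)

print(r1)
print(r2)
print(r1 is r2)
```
[28, 9]
[28, 9]
True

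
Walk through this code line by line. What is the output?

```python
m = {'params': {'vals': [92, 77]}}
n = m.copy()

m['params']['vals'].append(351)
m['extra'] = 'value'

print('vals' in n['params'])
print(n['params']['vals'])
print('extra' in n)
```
True
[92, 77, 351]
False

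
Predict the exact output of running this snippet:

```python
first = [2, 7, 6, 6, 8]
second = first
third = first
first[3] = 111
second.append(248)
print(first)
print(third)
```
[2, 7, 6, 111, 8, 248]
[2, 7, 6, 111, 8, 248]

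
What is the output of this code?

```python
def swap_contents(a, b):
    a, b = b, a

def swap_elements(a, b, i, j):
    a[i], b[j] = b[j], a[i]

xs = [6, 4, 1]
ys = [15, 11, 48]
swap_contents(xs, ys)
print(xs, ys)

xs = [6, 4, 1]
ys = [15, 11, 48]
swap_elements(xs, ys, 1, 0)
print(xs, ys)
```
[6, 4, 1] [15, 11, 48]
[6, 15, 1] [4, 11, 48]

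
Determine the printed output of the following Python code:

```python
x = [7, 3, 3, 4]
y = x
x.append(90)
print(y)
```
[7, 3, 3, 4, 90]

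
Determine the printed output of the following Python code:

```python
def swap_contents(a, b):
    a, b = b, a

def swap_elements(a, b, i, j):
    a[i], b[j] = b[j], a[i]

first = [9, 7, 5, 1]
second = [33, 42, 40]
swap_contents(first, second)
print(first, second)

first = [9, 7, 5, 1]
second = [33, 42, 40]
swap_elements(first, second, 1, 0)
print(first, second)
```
[9, 7, 5, 1] [33, 42, 40]
[9, 33, 5, 1] [7, 42, 40]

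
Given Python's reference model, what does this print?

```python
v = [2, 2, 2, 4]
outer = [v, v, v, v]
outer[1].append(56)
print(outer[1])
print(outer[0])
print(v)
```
[2, 2, 2, 4, 56]
[2, 2, 2, 4, 56]
[2, 2, 2, 4, 56]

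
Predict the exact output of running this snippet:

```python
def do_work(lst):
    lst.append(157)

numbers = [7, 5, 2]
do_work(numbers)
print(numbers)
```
[7, 5, 2, 157]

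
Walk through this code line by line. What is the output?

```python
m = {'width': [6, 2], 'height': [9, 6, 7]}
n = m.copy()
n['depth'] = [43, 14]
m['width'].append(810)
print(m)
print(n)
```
{'width': [6, 2, 810], 'height': [9, 6, 7]}
{'width': [6, 2, 810], 'height': [9, 6, 7], 'depth': [43, 14]}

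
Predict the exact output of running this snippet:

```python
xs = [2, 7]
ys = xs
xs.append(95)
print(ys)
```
[2, 7, 95]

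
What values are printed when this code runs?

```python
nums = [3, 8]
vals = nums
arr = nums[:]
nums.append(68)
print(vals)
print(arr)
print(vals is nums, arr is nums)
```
[3, 8, 68]
[3, 8]
True False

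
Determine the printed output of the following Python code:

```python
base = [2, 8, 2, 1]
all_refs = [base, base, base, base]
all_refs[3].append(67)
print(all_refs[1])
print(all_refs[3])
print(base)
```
[2, 8, 2, 1, 67]
[2, 8, 2, 1, 67]
[2, 8, 2, 1, 67]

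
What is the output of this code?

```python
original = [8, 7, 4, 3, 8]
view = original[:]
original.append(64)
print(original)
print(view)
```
[8, 7, 4, 3, 8, 64]
[8, 7, 4, 3, 8]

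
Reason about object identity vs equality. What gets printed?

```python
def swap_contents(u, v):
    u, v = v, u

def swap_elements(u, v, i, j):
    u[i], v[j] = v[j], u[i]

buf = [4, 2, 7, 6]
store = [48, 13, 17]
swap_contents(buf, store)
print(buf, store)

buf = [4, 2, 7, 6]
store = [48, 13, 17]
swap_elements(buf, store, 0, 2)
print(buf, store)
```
[4, 2, 7, 6] [48, 13, 17]
[17, 2, 7, 6] [48, 13, 4]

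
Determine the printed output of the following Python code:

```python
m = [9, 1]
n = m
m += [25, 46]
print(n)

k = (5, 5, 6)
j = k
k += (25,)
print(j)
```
[9, 1, 25, 46]
(5, 5, 6)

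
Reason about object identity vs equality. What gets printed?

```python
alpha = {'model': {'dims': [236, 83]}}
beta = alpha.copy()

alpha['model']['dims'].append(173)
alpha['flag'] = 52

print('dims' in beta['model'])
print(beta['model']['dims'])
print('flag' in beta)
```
True
[236, 83, 173]
False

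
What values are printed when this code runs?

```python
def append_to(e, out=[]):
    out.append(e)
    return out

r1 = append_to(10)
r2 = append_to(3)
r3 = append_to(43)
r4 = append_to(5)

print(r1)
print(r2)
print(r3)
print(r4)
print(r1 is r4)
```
[10, 3, 43, 5]
[10, 3, 43, 5]
[10, 3, 43, 5]
[10, 3, 43, 5]
True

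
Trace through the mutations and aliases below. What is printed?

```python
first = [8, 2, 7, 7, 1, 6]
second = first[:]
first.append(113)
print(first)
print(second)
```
[8, 2, 7, 7, 1, 6, 113]
[8, 2, 7, 7, 1, 6]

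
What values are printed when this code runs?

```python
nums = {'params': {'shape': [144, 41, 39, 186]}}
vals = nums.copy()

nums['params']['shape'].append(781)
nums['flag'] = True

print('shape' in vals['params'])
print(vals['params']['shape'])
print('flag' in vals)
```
True
[144, 41, 39, 186, 781]
False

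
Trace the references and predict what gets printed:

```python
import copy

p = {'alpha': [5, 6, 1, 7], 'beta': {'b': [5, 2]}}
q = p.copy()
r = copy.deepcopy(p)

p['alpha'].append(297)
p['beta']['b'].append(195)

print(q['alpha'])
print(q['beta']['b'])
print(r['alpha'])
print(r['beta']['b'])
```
[5, 6, 1, 7, 297]
[5, 2, 195]
[5, 6, 1, 7]
[5, 2]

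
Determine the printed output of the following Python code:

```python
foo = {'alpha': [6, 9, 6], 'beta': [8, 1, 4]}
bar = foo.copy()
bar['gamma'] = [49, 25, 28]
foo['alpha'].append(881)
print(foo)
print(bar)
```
{'alpha': [6, 9, 6, 881], 'beta': [8, 1, 4]}
{'alpha': [6, 9, 6, 881], 'beta': [8, 1, 4], 'gamma': [49, 25, 28]}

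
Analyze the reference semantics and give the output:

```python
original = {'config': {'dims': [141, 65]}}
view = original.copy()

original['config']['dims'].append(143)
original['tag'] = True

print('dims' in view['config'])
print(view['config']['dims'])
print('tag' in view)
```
True
[141, 65, 143]
False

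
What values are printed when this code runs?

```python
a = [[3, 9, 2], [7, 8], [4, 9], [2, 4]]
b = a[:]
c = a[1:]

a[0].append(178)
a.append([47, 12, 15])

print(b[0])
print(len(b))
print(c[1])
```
[3, 9, 2, 178]
4
[4, 9]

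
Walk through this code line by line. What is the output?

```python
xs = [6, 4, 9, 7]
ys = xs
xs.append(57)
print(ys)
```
[6, 4, 9, 7, 57]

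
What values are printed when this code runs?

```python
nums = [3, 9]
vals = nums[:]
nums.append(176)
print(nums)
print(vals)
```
[3, 9, 176]
[3, 9]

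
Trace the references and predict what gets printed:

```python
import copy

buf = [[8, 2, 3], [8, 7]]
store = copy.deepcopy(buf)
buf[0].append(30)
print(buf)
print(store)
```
[[8, 2, 3, 30], [8, 7]]
[[8, 2, 3], [8, 7]]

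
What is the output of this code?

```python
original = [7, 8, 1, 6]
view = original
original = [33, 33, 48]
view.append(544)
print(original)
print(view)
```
[33, 33, 48]
[7, 8, 1, 6, 544]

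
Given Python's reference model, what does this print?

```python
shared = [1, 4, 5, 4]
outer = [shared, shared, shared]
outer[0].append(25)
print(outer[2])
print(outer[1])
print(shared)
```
[1, 4, 5, 4, 25]
[1, 4, 5, 4, 25]
[1, 4, 5, 4, 25]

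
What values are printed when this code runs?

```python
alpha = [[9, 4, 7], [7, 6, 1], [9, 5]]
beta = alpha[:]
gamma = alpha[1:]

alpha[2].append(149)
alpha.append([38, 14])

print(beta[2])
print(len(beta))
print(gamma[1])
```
[9, 5, 149]
3
[9, 5, 149]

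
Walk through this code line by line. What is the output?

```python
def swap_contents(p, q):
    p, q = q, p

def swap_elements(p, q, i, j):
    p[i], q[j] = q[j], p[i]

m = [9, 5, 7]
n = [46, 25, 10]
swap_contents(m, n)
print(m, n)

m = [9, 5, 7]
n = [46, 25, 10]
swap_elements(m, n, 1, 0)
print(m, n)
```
[9, 5, 7] [46, 25, 10]
[9, 46, 7] [5, 25, 10]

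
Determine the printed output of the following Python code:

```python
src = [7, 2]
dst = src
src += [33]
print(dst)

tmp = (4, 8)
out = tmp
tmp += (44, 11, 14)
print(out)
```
[7, 2, 33]
(4, 8)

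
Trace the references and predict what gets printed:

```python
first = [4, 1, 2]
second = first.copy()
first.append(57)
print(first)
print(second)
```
[4, 1, 2, 57]
[4, 1, 2]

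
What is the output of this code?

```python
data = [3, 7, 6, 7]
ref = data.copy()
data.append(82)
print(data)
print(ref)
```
[3, 7, 6, 7, 82]
[3, 7, 6, 7]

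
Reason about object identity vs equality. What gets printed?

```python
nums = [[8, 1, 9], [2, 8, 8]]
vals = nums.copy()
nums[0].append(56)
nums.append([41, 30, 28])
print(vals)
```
[[8, 1, 9, 56], [2, 8, 8]]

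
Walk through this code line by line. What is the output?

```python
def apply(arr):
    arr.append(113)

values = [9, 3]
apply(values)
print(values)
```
[9, 3, 113]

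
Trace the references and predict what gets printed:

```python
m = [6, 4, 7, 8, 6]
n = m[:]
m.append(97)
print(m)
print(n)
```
[6, 4, 7, 8, 6, 97]
[6, 4, 7, 8, 6]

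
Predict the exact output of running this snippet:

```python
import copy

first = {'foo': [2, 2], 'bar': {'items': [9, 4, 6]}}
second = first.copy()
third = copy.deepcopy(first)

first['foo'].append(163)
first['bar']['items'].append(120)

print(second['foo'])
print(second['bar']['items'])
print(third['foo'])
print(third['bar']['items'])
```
[2, 2, 163]
[9, 4, 6, 120]
[2, 2]
[9, 4, 6]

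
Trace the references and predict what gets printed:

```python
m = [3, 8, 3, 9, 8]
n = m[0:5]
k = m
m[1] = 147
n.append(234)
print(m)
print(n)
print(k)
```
[3, 147, 3, 9, 8]
[3, 8, 3, 9, 8, 234]
[3, 147, 3, 9, 8]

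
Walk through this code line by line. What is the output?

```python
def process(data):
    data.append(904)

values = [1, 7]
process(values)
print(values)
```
[1, 7, 904]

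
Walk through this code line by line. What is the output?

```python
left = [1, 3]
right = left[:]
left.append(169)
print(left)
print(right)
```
[1, 3, 169]
[1, 3]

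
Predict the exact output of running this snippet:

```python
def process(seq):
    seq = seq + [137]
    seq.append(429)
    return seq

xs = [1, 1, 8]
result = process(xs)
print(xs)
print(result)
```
[1, 1, 8]
[1, 1, 8, 137, 429]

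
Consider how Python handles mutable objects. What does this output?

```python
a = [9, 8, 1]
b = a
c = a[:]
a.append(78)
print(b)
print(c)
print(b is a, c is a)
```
[9, 8, 1, 78]
[9, 8, 1]
True False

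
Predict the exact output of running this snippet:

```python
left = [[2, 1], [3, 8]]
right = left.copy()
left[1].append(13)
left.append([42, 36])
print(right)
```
[[2, 1], [3, 8, 13]]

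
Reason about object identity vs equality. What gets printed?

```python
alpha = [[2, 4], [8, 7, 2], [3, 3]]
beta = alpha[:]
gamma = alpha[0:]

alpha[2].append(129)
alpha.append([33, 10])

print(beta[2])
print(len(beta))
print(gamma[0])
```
[3, 3, 129]
3
[2, 4]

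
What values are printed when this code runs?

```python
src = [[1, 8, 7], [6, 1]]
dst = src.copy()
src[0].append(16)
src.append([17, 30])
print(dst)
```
[[1, 8, 7, 16], [6, 1]]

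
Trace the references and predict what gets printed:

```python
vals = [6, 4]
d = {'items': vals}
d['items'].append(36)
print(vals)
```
[6, 4, 36]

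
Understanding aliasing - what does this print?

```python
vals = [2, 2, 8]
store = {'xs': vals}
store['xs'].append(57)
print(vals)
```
[2, 2, 8, 57]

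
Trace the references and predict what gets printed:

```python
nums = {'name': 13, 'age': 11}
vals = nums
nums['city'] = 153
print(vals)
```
{'name': 13, 'age': 11, 'city': 153}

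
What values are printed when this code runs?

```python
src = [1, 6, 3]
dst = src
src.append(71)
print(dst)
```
[1, 6, 3, 71]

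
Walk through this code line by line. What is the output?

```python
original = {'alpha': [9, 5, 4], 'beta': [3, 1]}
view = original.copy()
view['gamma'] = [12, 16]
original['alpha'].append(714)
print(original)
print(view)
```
{'alpha': [9, 5, 4, 714], 'beta': [3, 1]}
{'alpha': [9, 5, 4, 714], 'beta': [3, 1], 'gamma': [12, 16]}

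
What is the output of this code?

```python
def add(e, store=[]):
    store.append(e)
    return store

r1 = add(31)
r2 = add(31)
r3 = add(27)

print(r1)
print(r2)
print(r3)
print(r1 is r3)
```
[31, 31, 27]
[31, 31, 27]
[31, 31, 27]
True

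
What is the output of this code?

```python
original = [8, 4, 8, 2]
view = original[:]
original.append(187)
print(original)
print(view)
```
[8, 4, 8, 2, 187]
[8, 4, 8, 2]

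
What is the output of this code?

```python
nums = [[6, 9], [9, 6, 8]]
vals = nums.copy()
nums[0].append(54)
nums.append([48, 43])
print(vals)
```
[[6, 9, 54], [9, 6, 8]]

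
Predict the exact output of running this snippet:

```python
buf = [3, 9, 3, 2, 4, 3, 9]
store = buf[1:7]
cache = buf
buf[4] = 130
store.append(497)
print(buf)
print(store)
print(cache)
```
[3, 9, 3, 2, 130, 3, 9]
[9, 3, 2, 4, 3, 9, 497]
[3, 9, 3, 2, 130, 3, 9]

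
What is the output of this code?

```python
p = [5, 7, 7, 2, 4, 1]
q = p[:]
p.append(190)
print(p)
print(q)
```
[5, 7, 7, 2, 4, 1, 190]
[5, 7, 7, 2, 4, 1]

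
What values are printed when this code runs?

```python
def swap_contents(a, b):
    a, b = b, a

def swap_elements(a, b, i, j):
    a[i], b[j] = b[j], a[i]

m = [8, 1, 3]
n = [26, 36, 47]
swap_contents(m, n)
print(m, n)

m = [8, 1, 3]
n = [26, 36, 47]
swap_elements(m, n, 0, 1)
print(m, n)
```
[8, 1, 3] [26, 36, 47]
[36, 1, 3] [26, 8, 47]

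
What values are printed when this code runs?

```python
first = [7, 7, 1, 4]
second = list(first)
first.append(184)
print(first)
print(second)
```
[7, 7, 1, 4, 184]
[7, 7, 1, 4]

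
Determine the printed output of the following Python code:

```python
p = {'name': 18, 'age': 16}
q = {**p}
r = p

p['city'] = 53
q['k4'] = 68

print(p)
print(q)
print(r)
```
{'name': 18, 'age': 16, 'city': 53}
{'name': 18, 'age': 16, 'k4': 68}
{'name': 18, 'age': 16, 'city': 53}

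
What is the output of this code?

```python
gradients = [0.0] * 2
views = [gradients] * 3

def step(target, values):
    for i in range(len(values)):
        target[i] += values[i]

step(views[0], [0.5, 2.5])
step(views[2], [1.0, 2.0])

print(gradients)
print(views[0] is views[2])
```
[1.5, 4.5]
True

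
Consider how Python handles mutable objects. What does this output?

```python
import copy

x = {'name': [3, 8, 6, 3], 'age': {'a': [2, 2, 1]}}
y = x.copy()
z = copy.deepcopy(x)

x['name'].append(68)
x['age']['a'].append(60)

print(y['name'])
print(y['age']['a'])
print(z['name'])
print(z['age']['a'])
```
[3, 8, 6, 3, 68]
[2, 2, 1, 60]
[3, 8, 6, 3]
[2, 2, 1]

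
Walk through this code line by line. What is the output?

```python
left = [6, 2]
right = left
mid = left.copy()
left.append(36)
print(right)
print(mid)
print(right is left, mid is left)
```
[6, 2, 36]
[6, 2]
True False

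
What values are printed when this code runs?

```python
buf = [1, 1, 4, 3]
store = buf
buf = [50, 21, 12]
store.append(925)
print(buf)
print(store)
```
[50, 21, 12]
[1, 1, 4, 3, 925]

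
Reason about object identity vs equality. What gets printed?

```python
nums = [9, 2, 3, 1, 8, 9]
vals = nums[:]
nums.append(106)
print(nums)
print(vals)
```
[9, 2, 3, 1, 8, 9, 106]
[9, 2, 3, 1, 8, 9]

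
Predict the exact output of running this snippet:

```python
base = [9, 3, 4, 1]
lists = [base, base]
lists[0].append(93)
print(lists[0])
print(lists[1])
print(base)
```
[9, 3, 4, 1, 93]
[9, 3, 4, 1, 93]
[9, 3, 4, 1, 93]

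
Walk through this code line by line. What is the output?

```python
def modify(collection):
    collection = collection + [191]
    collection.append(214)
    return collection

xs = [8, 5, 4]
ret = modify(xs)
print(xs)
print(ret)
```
[8, 5, 4]
[8, 5, 4, 191, 214]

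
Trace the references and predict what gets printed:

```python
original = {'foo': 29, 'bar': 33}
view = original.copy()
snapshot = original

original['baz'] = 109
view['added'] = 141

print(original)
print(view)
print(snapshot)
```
{'foo': 29, 'bar': 33, 'baz': 109}
{'foo': 29, 'bar': 33, 'added': 141}
{'foo': 29, 'bar': 33, 'baz': 109}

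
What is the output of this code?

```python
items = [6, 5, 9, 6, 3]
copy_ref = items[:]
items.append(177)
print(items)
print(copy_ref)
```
[6, 5, 9, 6, 3, 177]
[6, 5, 9, 6, 3]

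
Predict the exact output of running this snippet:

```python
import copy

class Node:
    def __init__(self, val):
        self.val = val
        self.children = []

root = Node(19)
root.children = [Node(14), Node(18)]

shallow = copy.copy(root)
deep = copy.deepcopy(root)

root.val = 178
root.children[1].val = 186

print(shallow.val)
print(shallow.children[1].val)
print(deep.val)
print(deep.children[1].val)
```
19
186
19
18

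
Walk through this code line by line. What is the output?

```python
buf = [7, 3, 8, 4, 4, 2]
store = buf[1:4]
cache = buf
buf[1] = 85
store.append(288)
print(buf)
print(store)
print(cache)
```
[7, 85, 8, 4, 4, 2]
[3, 8, 4, 288]
[7, 85, 8, 4, 4, 2]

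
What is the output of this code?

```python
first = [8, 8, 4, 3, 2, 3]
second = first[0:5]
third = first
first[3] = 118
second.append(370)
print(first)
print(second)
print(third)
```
[8, 8, 4, 118, 2, 3]
[8, 8, 4, 3, 2, 370]
[8, 8, 4, 118, 2, 3]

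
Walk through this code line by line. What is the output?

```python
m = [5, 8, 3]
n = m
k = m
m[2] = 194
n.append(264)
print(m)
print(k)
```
[5, 8, 194, 264]
[5, 8, 194, 264]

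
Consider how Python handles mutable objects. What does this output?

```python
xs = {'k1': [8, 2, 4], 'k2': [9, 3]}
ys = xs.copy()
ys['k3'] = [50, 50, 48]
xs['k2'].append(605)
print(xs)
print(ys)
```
{'k1': [8, 2, 4], 'k2': [9, 3, 605]}
{'k1': [8, 2, 4], 'k2': [9, 3, 605], 'k3': [50, 50, 48]}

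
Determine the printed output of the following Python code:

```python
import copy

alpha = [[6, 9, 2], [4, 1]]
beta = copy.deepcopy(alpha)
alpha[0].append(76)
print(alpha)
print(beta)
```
[[6, 9, 2, 76], [4, 1]]
[[6, 9, 2], [4, 1]]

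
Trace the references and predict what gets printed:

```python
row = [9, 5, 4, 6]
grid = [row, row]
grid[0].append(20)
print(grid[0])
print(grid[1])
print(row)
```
[9, 5, 4, 6, 20]
[9, 5, 4, 6, 20]
[9, 5, 4, 6, 20]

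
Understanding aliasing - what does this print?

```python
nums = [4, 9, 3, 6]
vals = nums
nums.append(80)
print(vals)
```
[4, 9, 3, 6, 80]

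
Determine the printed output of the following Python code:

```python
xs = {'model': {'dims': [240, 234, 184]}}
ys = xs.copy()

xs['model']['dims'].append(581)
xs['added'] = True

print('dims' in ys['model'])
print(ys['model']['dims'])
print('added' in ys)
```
True
[240, 234, 184, 581]
False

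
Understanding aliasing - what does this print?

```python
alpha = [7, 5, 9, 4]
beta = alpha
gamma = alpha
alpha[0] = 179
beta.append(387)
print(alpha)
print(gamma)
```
[179, 5, 9, 4, 387]
[179, 5, 9, 4, 387]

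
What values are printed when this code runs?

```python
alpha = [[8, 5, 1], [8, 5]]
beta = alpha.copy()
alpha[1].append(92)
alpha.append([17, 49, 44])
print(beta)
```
[[8, 5, 1], [8, 5, 92]]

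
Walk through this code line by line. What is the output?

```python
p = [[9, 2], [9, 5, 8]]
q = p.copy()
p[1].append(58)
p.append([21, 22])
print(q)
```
[[9, 2], [9, 5, 8, 58]]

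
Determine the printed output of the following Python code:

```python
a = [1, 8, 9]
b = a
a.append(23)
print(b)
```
[1, 8, 9, 23]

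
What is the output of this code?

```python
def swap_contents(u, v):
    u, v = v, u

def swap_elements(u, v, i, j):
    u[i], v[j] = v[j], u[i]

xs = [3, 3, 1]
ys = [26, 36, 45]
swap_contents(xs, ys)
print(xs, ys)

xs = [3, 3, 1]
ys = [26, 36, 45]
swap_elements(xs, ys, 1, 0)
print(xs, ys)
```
[3, 3, 1] [26, 36, 45]
[3, 26, 1] [3, 36, 45]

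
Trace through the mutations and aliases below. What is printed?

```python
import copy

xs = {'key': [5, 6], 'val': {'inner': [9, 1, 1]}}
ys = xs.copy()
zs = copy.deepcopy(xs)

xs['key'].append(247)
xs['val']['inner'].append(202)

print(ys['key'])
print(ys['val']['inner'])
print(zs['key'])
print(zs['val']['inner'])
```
[5, 6, 247]
[9, 1, 1, 202]
[5, 6]
[9, 1, 1]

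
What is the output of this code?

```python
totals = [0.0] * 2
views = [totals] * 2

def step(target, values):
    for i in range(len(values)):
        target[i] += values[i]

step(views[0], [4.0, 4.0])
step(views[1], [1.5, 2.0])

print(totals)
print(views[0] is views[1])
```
[5.5, 6.0]
True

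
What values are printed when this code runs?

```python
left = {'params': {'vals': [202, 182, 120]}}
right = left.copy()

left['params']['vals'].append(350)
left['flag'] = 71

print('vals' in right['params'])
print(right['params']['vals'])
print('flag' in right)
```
True
[202, 182, 120, 350]
False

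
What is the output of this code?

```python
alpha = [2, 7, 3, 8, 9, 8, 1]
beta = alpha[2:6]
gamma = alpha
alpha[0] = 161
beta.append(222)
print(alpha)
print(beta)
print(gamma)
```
[161, 7, 3, 8, 9, 8, 1]
[3, 8, 9, 8, 222]
[161, 7, 3, 8, 9, 8, 1]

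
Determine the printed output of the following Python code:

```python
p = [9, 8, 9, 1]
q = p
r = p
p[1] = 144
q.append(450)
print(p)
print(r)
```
[9, 144, 9, 1, 450]
[9, 144, 9, 1, 450]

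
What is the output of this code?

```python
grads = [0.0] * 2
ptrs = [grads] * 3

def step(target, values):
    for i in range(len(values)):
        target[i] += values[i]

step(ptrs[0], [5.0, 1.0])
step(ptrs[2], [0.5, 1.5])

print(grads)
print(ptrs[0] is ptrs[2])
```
[5.5, 2.5]
True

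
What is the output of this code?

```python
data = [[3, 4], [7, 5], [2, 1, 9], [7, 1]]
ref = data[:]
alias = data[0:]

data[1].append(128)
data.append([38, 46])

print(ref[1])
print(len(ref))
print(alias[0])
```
[7, 5, 128]
4
[3, 4]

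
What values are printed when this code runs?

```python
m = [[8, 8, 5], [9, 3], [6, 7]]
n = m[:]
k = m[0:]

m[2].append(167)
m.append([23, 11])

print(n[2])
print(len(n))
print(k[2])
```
[6, 7, 167]
3
[6, 7, 167]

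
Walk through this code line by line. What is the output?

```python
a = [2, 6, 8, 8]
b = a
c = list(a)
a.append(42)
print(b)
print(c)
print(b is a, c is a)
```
[2, 6, 8, 8, 42]
[2, 6, 8, 8]
True False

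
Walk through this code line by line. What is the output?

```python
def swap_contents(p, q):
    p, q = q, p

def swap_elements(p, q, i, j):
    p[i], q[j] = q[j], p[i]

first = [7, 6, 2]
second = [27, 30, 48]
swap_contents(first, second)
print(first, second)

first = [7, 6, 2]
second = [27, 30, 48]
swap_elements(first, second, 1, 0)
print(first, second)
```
[7, 6, 2] [27, 30, 48]
[7, 27, 2] [6, 30, 48]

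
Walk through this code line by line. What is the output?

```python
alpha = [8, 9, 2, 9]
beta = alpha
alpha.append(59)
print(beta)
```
[8, 9, 2, 9, 59]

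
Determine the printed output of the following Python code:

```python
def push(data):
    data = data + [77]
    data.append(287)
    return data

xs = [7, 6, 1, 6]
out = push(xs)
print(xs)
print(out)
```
[7, 6, 1, 6]
[7, 6, 1, 6, 77, 287]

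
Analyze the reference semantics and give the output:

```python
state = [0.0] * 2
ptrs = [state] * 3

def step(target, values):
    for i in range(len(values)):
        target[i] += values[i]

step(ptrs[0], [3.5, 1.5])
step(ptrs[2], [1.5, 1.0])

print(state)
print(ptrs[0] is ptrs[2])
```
[5.0, 2.5]
True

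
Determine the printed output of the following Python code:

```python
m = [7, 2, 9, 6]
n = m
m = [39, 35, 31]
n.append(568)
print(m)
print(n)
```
[39, 35, 31]
[7, 2, 9, 6, 568]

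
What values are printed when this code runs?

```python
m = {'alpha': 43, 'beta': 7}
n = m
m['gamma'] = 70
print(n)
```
{'alpha': 43, 'beta': 7, 'gamma': 70}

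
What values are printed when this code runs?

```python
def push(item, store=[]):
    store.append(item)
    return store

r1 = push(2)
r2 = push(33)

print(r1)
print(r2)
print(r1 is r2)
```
[2, 33]
[2, 33]
True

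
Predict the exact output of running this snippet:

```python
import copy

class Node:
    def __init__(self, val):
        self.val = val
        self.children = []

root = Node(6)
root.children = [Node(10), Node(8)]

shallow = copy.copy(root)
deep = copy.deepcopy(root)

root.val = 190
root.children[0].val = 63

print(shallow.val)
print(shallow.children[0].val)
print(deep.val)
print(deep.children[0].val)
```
6
63
6
10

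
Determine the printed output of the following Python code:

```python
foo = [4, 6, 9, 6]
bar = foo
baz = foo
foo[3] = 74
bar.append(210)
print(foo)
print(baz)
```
[4, 6, 9, 74, 210]
[4, 6, 9, 74, 210]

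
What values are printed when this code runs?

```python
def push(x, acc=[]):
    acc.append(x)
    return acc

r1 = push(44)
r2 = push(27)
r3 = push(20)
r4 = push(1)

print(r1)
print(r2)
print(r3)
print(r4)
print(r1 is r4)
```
[44, 27, 20, 1]
[44, 27, 20, 1]
[44, 27, 20, 1]
[44, 27, 20, 1]
True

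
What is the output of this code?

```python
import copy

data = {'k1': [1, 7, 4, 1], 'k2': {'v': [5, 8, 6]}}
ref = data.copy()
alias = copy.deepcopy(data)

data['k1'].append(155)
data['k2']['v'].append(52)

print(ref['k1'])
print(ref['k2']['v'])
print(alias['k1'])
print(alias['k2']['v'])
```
[1, 7, 4, 1, 155]
[5, 8, 6, 52]
[1, 7, 4, 1]
[5, 8, 6]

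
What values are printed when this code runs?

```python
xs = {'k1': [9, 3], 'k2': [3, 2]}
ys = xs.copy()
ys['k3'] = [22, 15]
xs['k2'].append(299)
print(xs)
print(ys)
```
{'k1': [9, 3], 'k2': [3, 2, 299]}
{'k1': [9, 3], 'k2': [3, 2, 299], 'k3': [22, 15]}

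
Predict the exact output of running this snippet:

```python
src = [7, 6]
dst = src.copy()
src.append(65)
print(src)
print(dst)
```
[7, 6, 65]
[7, 6]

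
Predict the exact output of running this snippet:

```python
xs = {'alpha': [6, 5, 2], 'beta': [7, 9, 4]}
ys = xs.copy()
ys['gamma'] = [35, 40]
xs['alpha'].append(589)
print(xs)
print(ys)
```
{'alpha': [6, 5, 2, 589], 'beta': [7, 9, 4]}
{'alpha': [6, 5, 2, 589], 'beta': [7, 9, 4], 'gamma': [35, 40]}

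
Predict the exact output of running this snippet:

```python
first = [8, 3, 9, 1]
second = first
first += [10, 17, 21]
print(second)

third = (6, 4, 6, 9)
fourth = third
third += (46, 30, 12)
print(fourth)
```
[8, 3, 9, 1, 10, 17, 21]
(6, 4, 6, 9)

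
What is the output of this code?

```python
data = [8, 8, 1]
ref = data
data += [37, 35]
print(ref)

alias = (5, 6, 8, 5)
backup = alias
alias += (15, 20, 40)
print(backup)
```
[8, 8, 1, 37, 35]
(5, 6, 8, 5)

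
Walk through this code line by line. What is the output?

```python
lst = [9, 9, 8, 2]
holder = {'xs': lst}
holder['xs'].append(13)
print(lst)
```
[9, 9, 8, 2, 13]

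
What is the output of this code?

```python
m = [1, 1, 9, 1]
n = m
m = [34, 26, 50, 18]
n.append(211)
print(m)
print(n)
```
[34, 26, 50, 18]
[1, 1, 9, 1, 211]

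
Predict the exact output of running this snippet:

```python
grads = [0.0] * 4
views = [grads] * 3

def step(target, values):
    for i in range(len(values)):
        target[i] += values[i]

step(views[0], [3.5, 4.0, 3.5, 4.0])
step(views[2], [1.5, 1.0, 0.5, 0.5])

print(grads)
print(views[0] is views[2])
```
[5.0, 5.0, 4.0, 4.5]
True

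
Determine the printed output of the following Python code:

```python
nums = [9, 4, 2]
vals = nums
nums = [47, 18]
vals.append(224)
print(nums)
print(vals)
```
[47, 18]
[9, 4, 2, 224]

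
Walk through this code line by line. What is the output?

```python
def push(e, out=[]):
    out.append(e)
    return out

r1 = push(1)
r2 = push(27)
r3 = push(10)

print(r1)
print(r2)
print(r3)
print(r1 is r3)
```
[1, 27, 10]
[1, 27, 10]
[1, 27, 10]
True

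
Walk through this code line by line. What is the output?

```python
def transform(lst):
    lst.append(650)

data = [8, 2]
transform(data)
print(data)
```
[8, 2, 650]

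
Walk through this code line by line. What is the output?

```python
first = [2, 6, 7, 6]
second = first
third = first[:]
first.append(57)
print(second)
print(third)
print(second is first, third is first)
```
[2, 6, 7, 6, 57]
[2, 6, 7, 6]
True False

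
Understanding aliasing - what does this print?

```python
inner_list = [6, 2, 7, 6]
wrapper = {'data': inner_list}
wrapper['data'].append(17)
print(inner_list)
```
[6, 2, 7, 6, 17]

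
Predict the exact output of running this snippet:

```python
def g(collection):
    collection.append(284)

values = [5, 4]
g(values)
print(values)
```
[5, 4, 284]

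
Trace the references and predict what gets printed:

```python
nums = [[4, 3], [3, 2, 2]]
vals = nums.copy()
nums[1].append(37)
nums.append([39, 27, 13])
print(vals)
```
[[4, 3], [3, 2, 2, 37]]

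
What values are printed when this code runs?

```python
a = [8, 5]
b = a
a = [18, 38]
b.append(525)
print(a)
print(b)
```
[18, 38]
[8, 5, 525]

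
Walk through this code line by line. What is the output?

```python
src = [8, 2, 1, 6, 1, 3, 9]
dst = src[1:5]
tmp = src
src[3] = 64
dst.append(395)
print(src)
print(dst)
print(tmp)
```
[8, 2, 1, 64, 1, 3, 9]
[2, 1, 6, 1, 395]
[8, 2, 1, 64, 1, 3, 9]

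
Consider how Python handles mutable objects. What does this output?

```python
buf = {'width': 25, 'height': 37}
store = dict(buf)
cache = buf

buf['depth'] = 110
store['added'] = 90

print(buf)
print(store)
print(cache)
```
{'width': 25, 'height': 37, 'depth': 110}
{'width': 25, 'height': 37, 'added': 90}
{'width': 25, 'height': 37, 'depth': 110}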